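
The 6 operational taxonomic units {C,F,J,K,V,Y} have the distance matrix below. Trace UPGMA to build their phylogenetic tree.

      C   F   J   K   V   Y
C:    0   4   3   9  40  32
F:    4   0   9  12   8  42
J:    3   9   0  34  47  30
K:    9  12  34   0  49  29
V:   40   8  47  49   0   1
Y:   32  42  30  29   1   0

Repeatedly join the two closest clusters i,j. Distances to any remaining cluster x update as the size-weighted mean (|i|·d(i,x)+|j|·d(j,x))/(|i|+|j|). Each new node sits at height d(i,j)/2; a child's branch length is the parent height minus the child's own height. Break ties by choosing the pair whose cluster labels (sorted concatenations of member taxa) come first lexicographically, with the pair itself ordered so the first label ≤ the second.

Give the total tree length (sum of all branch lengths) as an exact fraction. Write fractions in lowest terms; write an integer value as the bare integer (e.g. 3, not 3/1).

step 1: merge (V,Y) at d=1; branch lengths V→1/2, Y→1/2; new cluster VY
  updated: d(C,VY)=36, d(F,VY)=25, d(J,VY)=77/2, d(K,VY)=39
step 2: merge (C,J) at d=3; branch lengths C→3/2, J→3/2; new cluster CJ
  updated: d(CJ,F)=13/2, d(CJ,K)=43/2, d(CJ,VY)=149/4
step 3: merge (CJ,F) at d=13/2; branch lengths CJ→7/4, F→13/4; new cluster CFJ
  updated: d(CFJ,K)=55/3, d(CFJ,VY)=199/6
step 4: merge (CFJ,K) at d=55/3; branch lengths CFJ→71/12, K→55/6; new cluster CFJK
  updated: d(CFJK,VY)=277/8
step 5: merge (CFJK,VY) at d=277/8; branch lengths CFJK→391/48, VY→269/16; new cluster CFJKVY
final tree: ((((C:3/2,J:3/2):7/4,F:13/4):71/12,K:55/6):391/48,(V:1/2,Y:1/2):269/16)
total length: 1177/24

1177/24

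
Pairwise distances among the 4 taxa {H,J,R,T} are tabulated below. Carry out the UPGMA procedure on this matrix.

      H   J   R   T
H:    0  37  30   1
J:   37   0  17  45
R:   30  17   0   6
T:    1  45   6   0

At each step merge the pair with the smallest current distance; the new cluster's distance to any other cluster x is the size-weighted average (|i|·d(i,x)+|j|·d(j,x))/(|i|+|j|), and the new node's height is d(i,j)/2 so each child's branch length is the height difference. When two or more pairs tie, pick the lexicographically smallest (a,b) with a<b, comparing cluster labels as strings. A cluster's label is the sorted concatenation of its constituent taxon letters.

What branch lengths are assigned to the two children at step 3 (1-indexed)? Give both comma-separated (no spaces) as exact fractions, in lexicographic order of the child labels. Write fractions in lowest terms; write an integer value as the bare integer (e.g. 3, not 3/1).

57/4,25/4

step 1: merge (H,T) at d=1; branch lengths H→1/2, T→1/2; new cluster HT
  updated: d(HT,J)=41, d(HT,R)=18
step 2: merge (J,R) at d=17; branch lengths J→17/2, R→17/2; new cluster JR
  updated: d(HT,JR)=59/2
step 3: merge (HT,JR) at d=59/2; branch lengths HT→57/4, JR→25/4; new cluster HJRT
final tree: ((H:1/2,T:1/2):57/4,(J:17/2,R:17/2):25/4)
total length: 77/2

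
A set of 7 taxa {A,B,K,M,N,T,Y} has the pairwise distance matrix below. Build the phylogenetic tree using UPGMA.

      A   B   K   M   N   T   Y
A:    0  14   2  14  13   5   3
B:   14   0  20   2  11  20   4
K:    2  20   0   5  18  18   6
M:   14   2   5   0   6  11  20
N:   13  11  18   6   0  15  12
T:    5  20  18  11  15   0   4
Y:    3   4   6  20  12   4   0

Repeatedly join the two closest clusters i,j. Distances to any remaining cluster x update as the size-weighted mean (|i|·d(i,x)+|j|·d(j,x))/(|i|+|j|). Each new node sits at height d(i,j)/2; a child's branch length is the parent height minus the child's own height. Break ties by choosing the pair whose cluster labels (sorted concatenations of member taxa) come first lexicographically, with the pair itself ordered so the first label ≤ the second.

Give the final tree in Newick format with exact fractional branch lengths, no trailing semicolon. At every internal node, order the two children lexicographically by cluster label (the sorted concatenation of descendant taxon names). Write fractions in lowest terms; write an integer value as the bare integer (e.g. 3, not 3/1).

iteration 1: select A,K (d=2); attach at lengths (1, 1); label the merged cluster AK
  updated: d(AK,B)=17, d(AK,M)=19/2, d(AK,N)=31/2, d(AK,T)=23/2, d(AK,Y)=9/2
iteration 2: select B,M (d=2); attach at lengths (1, 1); label the merged cluster BM
  updated: d(AK,BM)=53/4, d(BM,N)=17/2, d(BM,T)=31/2, d(BM,Y)=12
iteration 3: select T,Y (d=4); attach at lengths (2, 2); label the merged cluster TY
  updated: d(AK,TY)=8, d(BM,TY)=55/4, d(N,TY)=27/2
iteration 4: select AK,TY (d=8); attach at lengths (3, 2); label the merged cluster AKTY
  updated: d(AKTY,BM)=27/2, d(AKTY,N)=29/2
iteration 5: select BM,N (d=17/2); attach at lengths (13/4, 17/4); label the merged cluster BMN
  updated: d(AKTY,BMN)=83/6
iteration 6: select AKTY,BMN (d=83/6); attach at lengths (35/12, 8/3); label the merged cluster ABKMNTY
final tree: (((A:1,K:1):3,(T:2,Y:2):2):35/12,((B:1,M:1):13/4,N:17/4):8/3)
total length: 313/12

(((A:1,K:1):3,(T:2,Y:2):2):35/12,((B:1,M:1):13/4,N:17/4):8/3)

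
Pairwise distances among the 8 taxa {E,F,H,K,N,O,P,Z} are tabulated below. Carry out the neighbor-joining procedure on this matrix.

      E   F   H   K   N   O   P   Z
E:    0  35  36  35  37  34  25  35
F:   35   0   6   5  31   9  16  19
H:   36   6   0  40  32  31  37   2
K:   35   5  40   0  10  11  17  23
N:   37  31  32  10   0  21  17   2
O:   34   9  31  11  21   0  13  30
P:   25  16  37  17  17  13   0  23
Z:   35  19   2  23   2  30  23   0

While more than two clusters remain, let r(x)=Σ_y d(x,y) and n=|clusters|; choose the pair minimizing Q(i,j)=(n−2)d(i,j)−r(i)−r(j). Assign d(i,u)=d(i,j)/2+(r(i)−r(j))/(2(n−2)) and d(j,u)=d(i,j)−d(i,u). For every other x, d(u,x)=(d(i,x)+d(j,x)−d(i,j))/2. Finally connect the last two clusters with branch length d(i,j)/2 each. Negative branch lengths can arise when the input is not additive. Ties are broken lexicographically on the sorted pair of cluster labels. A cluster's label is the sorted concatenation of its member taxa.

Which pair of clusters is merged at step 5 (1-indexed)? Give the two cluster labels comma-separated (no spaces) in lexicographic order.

EHNPZ,O

iteration 1: select H,Z (d=2, Q=-306); attach at lengths (31/6, -19/6); label the merged cluster HZ
  updated: d(E,HZ)=69/2, d(F,HZ)=23/2, d(HZ,K)=61/2, d(HZ,N)=16, d(HZ,O)=59/2, d(HZ,P)=29
iteration 2: select HZ,N (d=16, Q=-203); attach at lengths (99/10, 61/10); label the merged cluster HNZ
  updated: d(E,HNZ)=111/4, d(F,HNZ)=53/4, d(HNZ,K)=49/4, d(HNZ,O)=69/4, d(HNZ,P)=15
iteration 3: select E,P (d=25, Q=-571/4); attach at lengths (683/32, 117/32); label the merged cluster EP
  updated: d(EP,F)=13, d(EP,HNZ)=71/8, d(EP,K)=27/2, d(EP,O)=11
iteration 4: select EP,HNZ (d=71/8, Q=-571/8); attach at lengths (57/16, 85/16); label the merged cluster EHNPZ
  updated: d(EHNPZ,F)=139/16, d(EHNPZ,K)=135/16, d(EHNPZ,O)=155/16
iteration 5: select EHNPZ,O (d=155/16, Q=-297/8); attach at lengths (33/8, 89/16); label the merged cluster EHNOPZ
  updated: d(EHNOPZ,F)=4, d(EHNOPZ,K)=39/8
iteration 6: select EHNOPZ,F (d=4, Q=-111/8); attach at lengths (31/16, 33/16); label the merged cluster EFHNOPZ
  updated: d(EFHNOPZ,K)=47/16
iteration 7: select EFHNOPZ,K (d=47/16); attach at lengths (47/32, 47/32); label the merged cluster EFHKNOPZ
final tree: (((((E:683/32,P:117/32):57/16,((H:31/6,Z:-19/6):99/10,N:61/10):85/16):33/8,O:89/16):31/16,F:33/16):47/32,K:47/32)
total length: 137/2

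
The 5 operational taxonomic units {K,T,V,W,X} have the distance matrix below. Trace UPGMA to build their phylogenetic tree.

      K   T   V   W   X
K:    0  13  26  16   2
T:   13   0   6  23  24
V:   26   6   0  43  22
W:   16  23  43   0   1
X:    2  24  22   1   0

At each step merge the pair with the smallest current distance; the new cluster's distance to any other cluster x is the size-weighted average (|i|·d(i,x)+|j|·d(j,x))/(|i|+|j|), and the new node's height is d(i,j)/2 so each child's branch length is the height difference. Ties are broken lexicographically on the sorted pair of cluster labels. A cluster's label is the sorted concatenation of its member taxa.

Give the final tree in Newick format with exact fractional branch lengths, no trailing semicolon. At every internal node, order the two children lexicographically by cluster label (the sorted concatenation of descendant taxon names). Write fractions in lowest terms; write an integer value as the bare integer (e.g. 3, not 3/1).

((K:9/2,(W:1/2,X:1/2):4):97/12,(T:3,V:3):115/12)

iteration 1: select W,X (d=1); attach at lengths (1/2, 1/2); label the merged cluster WX
  updated: d(K,WX)=9, d(T,WX)=47/2, d(V,WX)=65/2
iteration 2: select T,V (d=6); attach at lengths (3, 3); label the merged cluster TV
  updated: d(K,TV)=39/2, d(TV,WX)=28
iteration 3: select K,WX (d=9); attach at lengths (9/2, 4); label the merged cluster KWX
  updated: d(KWX,TV)=151/6
iteration 4: select KWX,TV (d=151/6); attach at lengths (97/12, 115/12); label the merged cluster KTVWX
final tree: ((K:9/2,(W:1/2,X:1/2):4):97/12,(T:3,V:3):115/12)
total length: 199/6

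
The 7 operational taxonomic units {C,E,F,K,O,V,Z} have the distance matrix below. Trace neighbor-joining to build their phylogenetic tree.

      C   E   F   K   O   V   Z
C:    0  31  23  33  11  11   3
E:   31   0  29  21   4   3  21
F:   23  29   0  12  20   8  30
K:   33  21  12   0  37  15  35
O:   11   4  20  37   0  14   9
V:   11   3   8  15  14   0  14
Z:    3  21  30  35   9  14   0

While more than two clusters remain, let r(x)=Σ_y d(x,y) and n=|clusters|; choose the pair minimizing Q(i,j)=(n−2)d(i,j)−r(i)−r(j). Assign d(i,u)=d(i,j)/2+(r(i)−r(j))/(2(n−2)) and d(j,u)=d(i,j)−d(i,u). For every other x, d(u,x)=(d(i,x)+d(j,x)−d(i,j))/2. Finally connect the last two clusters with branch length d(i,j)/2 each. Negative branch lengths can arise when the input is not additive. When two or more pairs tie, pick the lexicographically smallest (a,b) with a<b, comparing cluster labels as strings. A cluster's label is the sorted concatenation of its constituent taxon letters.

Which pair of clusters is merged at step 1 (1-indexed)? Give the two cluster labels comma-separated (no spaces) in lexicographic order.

1. join F+K (d=12, Q=-215) ⇒ FK; edges |F|=29/10, |K|=91/10
  updated: d(C,FK)=22, d(E,FK)=19, d(FK,O)=45/2, d(FK,V)=11/2, d(FK,Z)=53/2
2. join C+Z (d=3, Q=-279/2) ⇒ CZ; edges |C|=33/16, |Z|=15/16
  updated: d(CZ,E)=49/2, d(CZ,FK)=91/4, d(CZ,O)=17/2, d(CZ,V)=11
3. join CZ+O (d=17/2, Q=-361/4) ⇒ COZ; edges |CZ|=173/24, |O|=31/24
  updated: d(COZ,E)=10, d(COZ,FK)=147/8, d(COZ,V)=33/4
4. join COZ+E (d=10, Q=-389/8) ⇒ CEOZ; edges |COZ|=197/32, |E|=123/32
  updated: d(CEOZ,FK)=219/16, d(CEOZ,V)=5/8
5. join CEOZ+FK (d=219/16, Q=-317/16) ⇒ CEFKOZ; edges |CEOZ|=141/32, |FK|=297/32
  updated: d(CEFKOZ,V)=-121/32
6. join CEFKOZ+V (d=-121/32) ⇒ CEFKOVZ; edges |CEFKOZ|=-121/64, |V|=-121/64
final tree: (((((C:33/16,Z:15/16):173/24,O:31/24):197/32,E:123/32):141/32,(F:29/10,K:91/10):297/32):-121/64,V:-121/64)
total length: 1389/32

F,K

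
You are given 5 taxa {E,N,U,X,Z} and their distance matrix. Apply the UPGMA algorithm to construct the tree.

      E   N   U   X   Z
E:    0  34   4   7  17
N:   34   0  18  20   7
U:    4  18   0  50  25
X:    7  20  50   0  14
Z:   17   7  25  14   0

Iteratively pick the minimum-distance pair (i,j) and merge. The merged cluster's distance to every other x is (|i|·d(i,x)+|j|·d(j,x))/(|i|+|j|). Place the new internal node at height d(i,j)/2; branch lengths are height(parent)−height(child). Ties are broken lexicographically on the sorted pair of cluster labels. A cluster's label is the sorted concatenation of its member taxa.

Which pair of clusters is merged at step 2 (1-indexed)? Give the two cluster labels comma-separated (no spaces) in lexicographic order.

step 1: merge (E,U) at d=4; branch lengths E→2, U→2; new cluster EU
  updated: d(EU,N)=26, d(EU,X)=57/2, d(EU,Z)=21
step 2: merge (N,Z) at d=7; branch lengths N→7/2, Z→7/2; new cluster NZ
  updated: d(EU,NZ)=47/2, d(NZ,X)=17
step 3: merge (NZ,X) at d=17; branch lengths NZ→5, X→17/2; new cluster NXZ
  updated: d(EU,NXZ)=151/6
step 4: merge (EU,NXZ) at d=151/6; branch lengths EU→127/12, NXZ→49/12; new cluster ENUXZ
final tree: ((E:2,U:2):127/12,((N:7/2,Z:7/2):5,X:17/2):49/12)
total length: 235/6

N,Z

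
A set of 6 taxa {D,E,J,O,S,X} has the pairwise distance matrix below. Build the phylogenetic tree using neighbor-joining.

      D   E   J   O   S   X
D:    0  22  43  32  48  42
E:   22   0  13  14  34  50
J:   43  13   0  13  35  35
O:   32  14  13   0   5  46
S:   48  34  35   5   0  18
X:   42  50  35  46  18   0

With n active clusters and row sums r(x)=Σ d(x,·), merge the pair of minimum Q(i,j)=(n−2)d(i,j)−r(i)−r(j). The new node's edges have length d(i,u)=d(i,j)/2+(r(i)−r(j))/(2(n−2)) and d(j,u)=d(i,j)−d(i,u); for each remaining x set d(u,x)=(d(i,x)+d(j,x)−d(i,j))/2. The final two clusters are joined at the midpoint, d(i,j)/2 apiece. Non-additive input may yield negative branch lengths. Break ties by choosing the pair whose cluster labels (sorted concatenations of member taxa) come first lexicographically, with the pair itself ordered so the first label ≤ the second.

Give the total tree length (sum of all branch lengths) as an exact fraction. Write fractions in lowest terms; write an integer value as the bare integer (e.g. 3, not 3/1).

iteration 1: select S,X (d=18, Q=-259); attach at lengths (21/8, 123/8); label the merged cluster SX
  updated: d(D,SX)=36, d(E,SX)=33, d(J,SX)=26, d(O,SX)=33/2
iteration 2: select D,E (d=22, Q=-149); attach at lengths (39/2, 5/2); label the merged cluster DE
  updated: d(DE,J)=17, d(DE,O)=12, d(DE,SX)=47/2
iteration 3: select DE,J (d=17, Q=-149/2); attach at lengths (61/8, 75/8); label the merged cluster DEJ
  updated: d(DEJ,O)=4, d(DEJ,SX)=65/4
iteration 4: select DEJ,O (d=4, Q=-147/4); attach at lengths (15/8, 17/8); label the merged cluster DEJO
  updated: d(DEJO,SX)=115/8
iteration 5: select DEJO,SX (d=115/8); attach at lengths (115/16, 115/16); label the merged cluster DEJOSX
final tree: ((((D:39/2,E:5/2):61/8,J:75/8):15/8,O:17/8):115/16,(S:21/8,X:123/8):115/16)
total length: 603/8

603/8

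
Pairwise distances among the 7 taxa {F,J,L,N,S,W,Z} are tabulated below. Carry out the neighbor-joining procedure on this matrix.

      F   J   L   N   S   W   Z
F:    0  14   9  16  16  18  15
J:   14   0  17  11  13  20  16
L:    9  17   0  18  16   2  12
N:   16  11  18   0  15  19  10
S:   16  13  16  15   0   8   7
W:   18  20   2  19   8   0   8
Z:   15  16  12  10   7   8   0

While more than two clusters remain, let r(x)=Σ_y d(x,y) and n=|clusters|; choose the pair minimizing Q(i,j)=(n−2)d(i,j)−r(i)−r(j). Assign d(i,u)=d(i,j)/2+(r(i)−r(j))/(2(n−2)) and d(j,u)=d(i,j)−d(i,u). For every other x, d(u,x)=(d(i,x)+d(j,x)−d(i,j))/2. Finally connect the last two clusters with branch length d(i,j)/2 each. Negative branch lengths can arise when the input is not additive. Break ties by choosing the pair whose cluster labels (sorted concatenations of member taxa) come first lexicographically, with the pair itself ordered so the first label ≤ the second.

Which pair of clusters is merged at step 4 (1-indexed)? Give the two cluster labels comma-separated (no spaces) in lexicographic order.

FJN,LW

step 1: merge (L,W) at d=2, Q=-139; branch lengths L→9/10, W→11/10; new cluster LW
  updated: d(F,LW)=25/2, d(J,LW)=35/2, d(LW,N)=35/2, d(LW,S)=11, d(LW,Z)=9
step 2: merge (J,N) at d=11, Q=-97; branch lengths J→23/4, N→21/4; new cluster JN
  updated: d(F,JN)=19/2, d(JN,LW)=12, d(JN,S)=17/2, d(JN,Z)=15/2
step 3: merge (F,JN) at d=19/2, Q=-62; branch lengths F→22/3, JN→13/6; new cluster FJN
  updated: d(FJN,LW)=15/2, d(FJN,S)=15/2, d(FJN,Z)=13/2
step 4: merge (FJN,LW) at d=15/2, Q=-34; branch lengths FJN→9/4, LW→21/4; new cluster FJLNW
  updated: d(FJLNW,S)=11/2, d(FJLNW,Z)=4
step 5: merge (FJLNW,S) at d=11/2, Q=-33/2; branch lengths FJLNW→5/4, S→17/4; new cluster FJLNSW
  updated: d(FJLNSW,Z)=11/4
step 6: merge (FJLNSW,Z) at d=11/4; branch lengths FJLNSW→11/8, Z→11/8; new cluster FJLNSWZ
final tree: ((((F:22/3,(J:23/4,N:21/4):13/6):9/4,(L:9/10,W:11/10):21/4):5/4,S:17/4):11/8,Z:11/8)
total length: 153/4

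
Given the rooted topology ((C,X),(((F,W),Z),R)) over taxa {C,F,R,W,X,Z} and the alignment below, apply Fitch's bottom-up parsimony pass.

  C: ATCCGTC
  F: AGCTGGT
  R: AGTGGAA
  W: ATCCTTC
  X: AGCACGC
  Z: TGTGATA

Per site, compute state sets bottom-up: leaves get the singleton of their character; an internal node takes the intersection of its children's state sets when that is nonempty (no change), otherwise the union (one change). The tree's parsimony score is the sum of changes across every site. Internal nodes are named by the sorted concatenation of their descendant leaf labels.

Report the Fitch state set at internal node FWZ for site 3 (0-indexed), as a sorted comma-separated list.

C,G,T

site 0, node CX: C={A} ∩ X={A} → {A} (+0)
site 0, node FW: F={A} ∩ W={A} → {A} (+0)
site 0, node FWZ: FW={A} ∪ Z={T} → {A,T} (+1)
site 0, node FRWZ: FWZ={A,T} ∩ R={A} → {A} (+0)
site 0, node CFRWXZ: CX={A} ∩ FRWZ={A} → {A} (+0)
site 1, node CX: C={T} ∪ X={G} → {G,T} (+1)
site 1, node FW: F={G} ∪ W={T} → {G,T} (+1)
site 1, node FWZ: FW={G,T} ∩ Z={G} → {G} (+0)
site 1, node FRWZ: FWZ={G} ∩ R={G} → {G} (+0)
site 1, node CFRWXZ: CX={G,T} ∩ FRWZ={G} → {G} (+0)
site 2, node CX: C={C} ∩ X={C} → {C} (+0)
site 2, node FW: F={C} ∩ W={C} → {C} (+0)
site 2, node FWZ: FW={C} ∪ Z={T} → {C,T} (+1)
site 2, node FRWZ: FWZ={C,T} ∩ R={T} → {T} (+0)
site 2, node CFRWXZ: CX={C} ∪ FRWZ={T} → {C,T} (+1)
site 3, node CX: C={C} ∪ X={A} → {A,C} (+1)
site 3, node FW: F={T} ∪ W={C} → {C,T} (+1)
site 3, node FWZ: FW={C,T} ∪ Z={G} → {C,G,T} (+1)
site 3, node FRWZ: FWZ={C,G,T} ∩ R={G} → {G} (+0)
site 3, node CFRWXZ: CX={A,C} ∪ FRWZ={G} → {A,C,G} (+1)
site 4, node CX: C={G} ∪ X={C} → {C,G} (+1)
site 4, node FW: F={G} ∪ W={T} → {G,T} (+1)
site 4, node FWZ: FW={G,T} ∪ Z={A} → {A,G,T} (+1)
site 4, node FRWZ: FWZ={A,G,T} ∩ R={G} → {G} (+0)
site 4, node CFRWXZ: CX={C,G} ∩ FRWZ={G} → {G} (+0)
site 5, node CX: C={T} ∪ X={G} → {G,T} (+1)
site 5, node FW: F={G} ∪ W={T} → {G,T} (+1)
site 5, node FWZ: FW={G,T} ∩ Z={T} → {T} (+0)
site 5, node FRWZ: FWZ={T} ∪ R={A} → {A,T} (+1)
site 5, node CFRWXZ: CX={G,T} ∩ FRWZ={A,T} → {T} (+0)
site 6, node CX: C={C} ∩ X={C} → {C} (+0)
site 6, node FW: F={T} ∪ W={C} → {C,T} (+1)
site 6, node FWZ: FW={C,T} ∪ Z={A} → {A,C,T} (+1)
site 6, node FRWZ: FWZ={A,C,T} ∩ R={A} → {A} (+0)
site 6, node CFRWXZ: CX={C} ∪ FRWZ={A} → {A,C} (+1)
per-site changes: [1, 2, 2, 4, 3, 3, 3]; total = 18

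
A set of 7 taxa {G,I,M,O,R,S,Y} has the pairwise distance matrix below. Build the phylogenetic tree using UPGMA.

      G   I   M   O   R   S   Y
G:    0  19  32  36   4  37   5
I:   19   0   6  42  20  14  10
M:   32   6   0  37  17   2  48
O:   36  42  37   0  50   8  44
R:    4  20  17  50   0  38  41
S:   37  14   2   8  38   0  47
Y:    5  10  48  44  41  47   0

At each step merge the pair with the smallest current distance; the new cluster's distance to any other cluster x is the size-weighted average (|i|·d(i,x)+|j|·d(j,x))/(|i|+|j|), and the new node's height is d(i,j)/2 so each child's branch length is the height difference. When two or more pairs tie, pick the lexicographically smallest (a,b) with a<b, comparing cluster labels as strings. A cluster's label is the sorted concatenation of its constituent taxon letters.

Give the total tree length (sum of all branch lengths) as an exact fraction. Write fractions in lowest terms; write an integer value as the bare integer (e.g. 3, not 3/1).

403/6

iteration 1: select M,S (d=2); attach at lengths (1, 1); label the merged cluster MS
  updated: d(G,MS)=69/2, d(I,MS)=10, d(MS,O)=45/2, d(MS,R)=55/2, d(MS,Y)=95/2
iteration 2: select G,R (d=4); attach at lengths (2, 2); label the merged cluster GR
  updated: d(GR,I)=39/2, d(GR,MS)=31, d(GR,O)=43, d(GR,Y)=23
iteration 3: select I,MS (d=10); attach at lengths (5, 4); label the merged cluster IMS
  updated: d(GR,IMS)=163/6, d(IMS,O)=29, d(IMS,Y)=35
iteration 4: select GR,Y (d=23); attach at lengths (19/2, 23/2); label the merged cluster GRY
  updated: d(GRY,IMS)=268/9, d(GRY,O)=130/3
iteration 5: select IMS,O (d=29); attach at lengths (19/2, 29/2); label the merged cluster IMOS
  updated: d(GRY,IMOS)=199/6
iteration 6: select GRY,IMOS (d=199/6); attach at lengths (61/12, 25/12); label the merged cluster GIMORSY
final tree: (((G:2,R:2):19/2,Y:23/2):61/12,((I:5,(M:1,S:1):4):19/2,O:29/2):25/12)
total length: 403/6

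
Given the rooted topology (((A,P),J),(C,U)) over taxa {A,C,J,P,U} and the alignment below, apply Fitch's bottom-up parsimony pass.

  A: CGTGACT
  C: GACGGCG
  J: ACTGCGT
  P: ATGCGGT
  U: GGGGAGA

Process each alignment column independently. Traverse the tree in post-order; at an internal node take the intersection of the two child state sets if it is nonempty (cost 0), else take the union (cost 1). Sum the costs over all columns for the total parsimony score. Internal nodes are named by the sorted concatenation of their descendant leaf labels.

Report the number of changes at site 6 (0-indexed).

2

[col 0] AP: children A:{C}, P:{A} ∪→ {A,C}; cost 1
[col 0] AJP: children AP:{A,C}, J:{A} ∩→ {A}; cost 0
[col 0] CU: children C:{G}, U:{G} ∩→ {G}; cost 0
[col 0] ACJPU: children AJP:{A}, CU:{G} ∪→ {A,G}; cost 1
[col 1] AP: children A:{G}, P:{T} ∪→ {G,T}; cost 1
[col 1] AJP: children AP:{G,T}, J:{C} ∪→ {C,G,T}; cost 1
[col 1] CU: children C:{A}, U:{G} ∪→ {A,G}; cost 1
[col 1] ACJPU: children AJP:{C,G,T}, CU:{A,G} ∩→ {G}; cost 0
[col 2] AP: children A:{T}, P:{G} ∪→ {G,T}; cost 1
[col 2] AJP: children AP:{G,T}, J:{T} ∩→ {T}; cost 0
[col 2] CU: children C:{C}, U:{G} ∪→ {C,G}; cost 1
[col 2] ACJPU: children AJP:{T}, CU:{C,G} ∪→ {C,G,T}; cost 1
[col 3] AP: children A:{G}, P:{C} ∪→ {C,G}; cost 1
[col 3] AJP: children AP:{C,G}, J:{G} ∩→ {G}; cost 0
[col 3] CU: children C:{G}, U:{G} ∩→ {G}; cost 0
[col 3] ACJPU: children AJP:{G}, CU:{G} ∩→ {G}; cost 0
[col 4] AP: children A:{A}, P:{G} ∪→ {A,G}; cost 1
[col 4] AJP: children AP:{A,G}, J:{C} ∪→ {A,C,G}; cost 1
[col 4] CU: children C:{G}, U:{A} ∪→ {A,G}; cost 1
[col 4] ACJPU: children AJP:{A,C,G}, CU:{A,G} ∩→ {A,G}; cost 0
[col 5] AP: children A:{C}, P:{G} ∪→ {C,G}; cost 1
[col 5] AJP: children AP:{C,G}, J:{G} ∩→ {G}; cost 0
[col 5] CU: children C:{C}, U:{G} ∪→ {C,G}; cost 1
[col 5] ACJPU: children AJP:{G}, CU:{C,G} ∩→ {G}; cost 0
[col 6] AP: children A:{T}, P:{T} ∩→ {T}; cost 0
[col 6] AJP: children AP:{T}, J:{T} ∩→ {T}; cost 0
[col 6] CU: children C:{G}, U:{A} ∪→ {A,G}; cost 1
[col 6] ACJPU: children AJP:{T}, CU:{A,G} ∪→ {A,G,T}; cost 1
per-site changes: [2, 3, 3, 1, 3, 2, 2]; total = 16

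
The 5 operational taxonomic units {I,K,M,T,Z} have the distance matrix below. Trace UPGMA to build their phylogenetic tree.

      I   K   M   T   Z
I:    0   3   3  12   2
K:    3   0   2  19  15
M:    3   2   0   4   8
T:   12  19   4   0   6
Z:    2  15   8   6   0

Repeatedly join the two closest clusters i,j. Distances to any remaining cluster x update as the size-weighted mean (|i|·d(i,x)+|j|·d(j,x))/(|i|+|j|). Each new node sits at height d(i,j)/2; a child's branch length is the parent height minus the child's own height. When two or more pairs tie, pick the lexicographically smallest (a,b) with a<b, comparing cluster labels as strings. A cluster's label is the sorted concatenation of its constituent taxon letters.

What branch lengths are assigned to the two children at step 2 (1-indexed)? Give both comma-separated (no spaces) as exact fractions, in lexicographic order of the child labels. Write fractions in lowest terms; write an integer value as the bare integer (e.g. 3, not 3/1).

1. join I+Z (d=2) ⇒ IZ; edges |I|=1, |Z|=1
  updated: d(IZ,K)=9, d(IZ,M)=11/2, d(IZ,T)=9
2. join K+M (d=2) ⇒ KM; edges |K|=1, |M|=1
  updated: d(IZ,KM)=29/4, d(KM,T)=23/2
3. join IZ+KM (d=29/4) ⇒ IKMZ; edges |IZ|=21/8, |KM|=21/8
  updated: d(IKMZ,T)=41/4
4. join IKMZ+T (d=41/4) ⇒ IKMTZ; edges |IKMZ|=3/2, |T|=41/8
final tree: (((I:1,Z:1):21/8,(K:1,M:1):21/8):3/2,T:41/8)
total length: 127/8

1,1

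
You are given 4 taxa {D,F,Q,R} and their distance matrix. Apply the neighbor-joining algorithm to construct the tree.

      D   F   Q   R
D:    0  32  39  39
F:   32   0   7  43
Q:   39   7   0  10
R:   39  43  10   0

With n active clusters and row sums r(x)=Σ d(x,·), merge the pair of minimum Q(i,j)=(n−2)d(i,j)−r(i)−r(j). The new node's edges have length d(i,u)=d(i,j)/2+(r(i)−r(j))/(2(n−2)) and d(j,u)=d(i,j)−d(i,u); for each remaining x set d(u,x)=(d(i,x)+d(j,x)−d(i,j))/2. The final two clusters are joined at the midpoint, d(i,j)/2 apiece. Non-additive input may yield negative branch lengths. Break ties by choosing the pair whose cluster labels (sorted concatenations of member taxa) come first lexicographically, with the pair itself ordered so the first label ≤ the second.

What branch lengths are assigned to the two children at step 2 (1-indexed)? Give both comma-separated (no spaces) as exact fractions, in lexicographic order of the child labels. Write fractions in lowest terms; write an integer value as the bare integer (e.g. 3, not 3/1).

11,-4

1. join D+F (d=32, Q=-128) ⇒ DF; edges |D|=23, |F|=9
  updated: d(DF,Q)=7, d(DF,R)=25
2. join DF+Q (d=7, Q=-42) ⇒ DFQ; edges |DF|=11, |Q|=-4
  updated: d(DFQ,R)=14
3. join DFQ+R (d=14) ⇒ DFQR; edges |DFQ|=7, |R|=7
final tree: (((D:23,F:9):11,Q:-4):7,R:7)
total length: 53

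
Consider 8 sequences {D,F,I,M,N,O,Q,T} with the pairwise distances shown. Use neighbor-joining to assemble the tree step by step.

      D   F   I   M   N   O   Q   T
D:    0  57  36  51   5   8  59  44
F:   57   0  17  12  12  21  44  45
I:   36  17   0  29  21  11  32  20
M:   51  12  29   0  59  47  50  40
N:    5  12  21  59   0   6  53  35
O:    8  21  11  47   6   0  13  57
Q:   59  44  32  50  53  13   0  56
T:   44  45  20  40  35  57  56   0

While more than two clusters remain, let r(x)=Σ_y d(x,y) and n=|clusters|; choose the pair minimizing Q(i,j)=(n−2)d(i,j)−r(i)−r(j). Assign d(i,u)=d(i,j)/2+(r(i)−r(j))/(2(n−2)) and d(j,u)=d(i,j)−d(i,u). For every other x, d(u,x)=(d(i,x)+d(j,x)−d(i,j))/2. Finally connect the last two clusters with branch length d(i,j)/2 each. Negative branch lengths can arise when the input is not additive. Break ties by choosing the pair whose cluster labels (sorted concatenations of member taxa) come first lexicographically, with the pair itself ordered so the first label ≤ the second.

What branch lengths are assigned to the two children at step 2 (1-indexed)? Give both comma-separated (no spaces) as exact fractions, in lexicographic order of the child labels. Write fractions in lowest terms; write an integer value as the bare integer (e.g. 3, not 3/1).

151/20,-51/20

1. join F+M (d=12, Q=-424) ⇒ FM; edges |F|=-2/3, |M|=38/3
  updated: d(D,FM)=48, d(FM,I)=17, d(FM,N)=59/2, d(FM,O)=28, d(FM,Q)=41, d(FM,T)=73/2
2. join D+N (d=5, Q=-649/2) ⇒ DN; edges |D|=151/20, |N|=-51/20
  updated: d(DN,FM)=145/4, d(DN,I)=26, d(DN,O)=9/2, d(DN,Q)=107/2, d(DN,T)=37
3. join O+Q (d=13, Q=-257) ⇒ OQ; edges |O|=-15/4, |Q|=67/4
  updated: d(DN,OQ)=45/2, d(FM,OQ)=28, d(I,OQ)=15, d(OQ,T)=50
4. join DN+OQ (d=45/2, Q=-679/4) ⇒ DNOQ; edges |DN|=295/24, |OQ|=245/24
  updated: d(DNOQ,FM)=167/8, d(DNOQ,I)=37/4, d(DNOQ,T)=129/4
5. join DNOQ+FM (d=167/8, Q=-95) ⇒ DFMNOQ; edges |DNOQ|=119/16, |FM|=215/16
  updated: d(DFMNOQ,I)=43/16, d(DFMNOQ,T)=383/16
6. join DFMNOQ+I (d=43/16, Q=-373/8) ⇒ DFIMNOQ; edges |DFMNOQ|=53/16, |I|=-5/8
  updated: d(DFIMNOQ,T)=165/8
7. join DFIMNOQ+T (d=165/8) ⇒ DFIMNOQT; edges |DFIMNOQ|=165/16, |T|=165/16
final tree: (((((D:151/20,N:-51/20):295/24,(O:-15/4,Q:67/4):245/24):119/16,(F:-2/3,M:38/3):215/16):53/16,I:-5/8):165/16,T:165/16)
total length: 1547/16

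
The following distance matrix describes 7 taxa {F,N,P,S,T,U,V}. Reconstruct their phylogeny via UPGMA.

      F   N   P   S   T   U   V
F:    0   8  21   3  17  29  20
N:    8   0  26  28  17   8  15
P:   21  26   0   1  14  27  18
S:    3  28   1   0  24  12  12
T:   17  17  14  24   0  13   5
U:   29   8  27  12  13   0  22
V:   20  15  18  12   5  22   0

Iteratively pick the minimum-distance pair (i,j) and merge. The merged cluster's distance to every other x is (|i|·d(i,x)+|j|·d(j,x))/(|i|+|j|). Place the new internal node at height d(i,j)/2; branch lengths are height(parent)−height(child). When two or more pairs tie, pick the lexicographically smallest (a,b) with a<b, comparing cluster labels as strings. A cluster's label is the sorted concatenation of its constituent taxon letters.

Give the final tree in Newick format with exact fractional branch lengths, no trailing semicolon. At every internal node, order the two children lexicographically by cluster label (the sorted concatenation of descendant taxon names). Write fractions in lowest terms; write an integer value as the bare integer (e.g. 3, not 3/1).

(((F:4,N:4):83/16,((P:1/2,S:1/2):8,(T:5/2,V:5/2):6):11/16):1/16,U:37/4)

iteration 1: select P,S (d=1); attach at lengths (1/2, 1/2); label the merged cluster PS
  updated: d(F,PS)=12, d(N,PS)=27, d(PS,T)=19, d(PS,U)=39/2, d(PS,V)=15
iteration 2: select T,V (d=5); attach at lengths (5/2, 5/2); label the merged cluster TV
  updated: d(F,TV)=37/2, d(N,TV)=16, d(PS,TV)=17, d(TV,U)=35/2
iteration 3: select F,N (d=8); attach at lengths (4, 4); label the merged cluster FN
  updated: d(FN,PS)=39/2, d(FN,TV)=69/4, d(FN,U)=37/2
iteration 4: select PS,TV (d=17); attach at lengths (8, 6); label the merged cluster PSTV
  updated: d(FN,PSTV)=147/8, d(PSTV,U)=37/2
iteration 5: select FN,PSTV (d=147/8); attach at lengths (83/16, 11/16); label the merged cluster FNPSTV
  updated: d(FNPSTV,U)=37/2
iteration 6: select FNPSTV,U (d=37/2); attach at lengths (1/16, 37/4); label the merged cluster FNPSTUV
final tree: (((F:4,N:4):83/16,((P:1/2,S:1/2):8,(T:5/2,V:5/2):6):11/16):1/16,U:37/4)
total length: 691/16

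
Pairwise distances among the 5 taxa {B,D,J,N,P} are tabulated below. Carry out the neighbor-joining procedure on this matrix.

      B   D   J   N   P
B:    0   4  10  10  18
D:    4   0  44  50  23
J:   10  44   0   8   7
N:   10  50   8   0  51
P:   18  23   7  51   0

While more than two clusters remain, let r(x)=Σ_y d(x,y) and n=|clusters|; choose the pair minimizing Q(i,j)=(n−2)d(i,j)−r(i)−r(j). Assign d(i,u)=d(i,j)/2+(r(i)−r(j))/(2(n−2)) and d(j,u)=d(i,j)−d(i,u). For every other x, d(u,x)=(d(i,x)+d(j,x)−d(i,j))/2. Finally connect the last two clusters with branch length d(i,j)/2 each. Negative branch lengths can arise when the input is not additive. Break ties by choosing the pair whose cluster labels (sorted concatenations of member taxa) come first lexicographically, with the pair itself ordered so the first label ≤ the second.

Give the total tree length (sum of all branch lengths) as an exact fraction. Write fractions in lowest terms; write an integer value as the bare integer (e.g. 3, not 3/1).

45

1. join J+N (d=8, Q=-164) ⇒ JN; edges |J|=-13/3, |N|=37/3
  updated: d(B,JN)=6, d(D,JN)=43, d(JN,P)=25
2. join B+D (d=4, Q=-90) ⇒ BD; edges |B|=-17/2, |D|=25/2
  updated: d(BD,JN)=45/2, d(BD,P)=37/2
3. join BD+JN (d=45/2, Q=-66) ⇒ BDJN; edges |BD|=8, |JN|=29/2
  updated: d(BDJN,P)=21/2
4. join BDJN+P (d=21/2) ⇒ BDJNP; edges |BDJN|=21/4, |P|=21/4
final tree: (((B:-17/2,D:25/2):8,(J:-13/3,N:37/3):29/2):21/4,P:21/4)
total length: 45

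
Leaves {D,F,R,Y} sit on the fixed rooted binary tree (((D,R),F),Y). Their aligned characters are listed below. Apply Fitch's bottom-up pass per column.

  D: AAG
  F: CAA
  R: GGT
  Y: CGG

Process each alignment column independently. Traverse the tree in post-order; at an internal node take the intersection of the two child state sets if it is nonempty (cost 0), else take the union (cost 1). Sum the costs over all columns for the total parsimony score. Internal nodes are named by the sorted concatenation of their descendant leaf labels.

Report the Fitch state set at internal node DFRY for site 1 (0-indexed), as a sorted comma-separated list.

site 0, node DR: D={A} ∪ R={G} → {A,G} (+1)
site 0, node DFR: DR={A,G} ∪ F={C} → {A,C,G} (+1)
site 0, node DFRY: DFR={A,C,G} ∩ Y={C} → {C} (+0)
site 1, node DR: D={A} ∪ R={G} → {A,G} (+1)
site 1, node DFR: DR={A,G} ∩ F={A} → {A} (+0)
site 1, node DFRY: DFR={A} ∪ Y={G} → {A,G} (+1)
site 2, node DR: D={G} ∪ R={T} → {G,T} (+1)
site 2, node DFR: DR={G,T} ∪ F={A} → {A,G,T} (+1)
site 2, node DFRY: DFR={A,G,T} ∩ Y={G} → {G} (+0)
per-site changes: [2, 2, 2]; total = 6

A,G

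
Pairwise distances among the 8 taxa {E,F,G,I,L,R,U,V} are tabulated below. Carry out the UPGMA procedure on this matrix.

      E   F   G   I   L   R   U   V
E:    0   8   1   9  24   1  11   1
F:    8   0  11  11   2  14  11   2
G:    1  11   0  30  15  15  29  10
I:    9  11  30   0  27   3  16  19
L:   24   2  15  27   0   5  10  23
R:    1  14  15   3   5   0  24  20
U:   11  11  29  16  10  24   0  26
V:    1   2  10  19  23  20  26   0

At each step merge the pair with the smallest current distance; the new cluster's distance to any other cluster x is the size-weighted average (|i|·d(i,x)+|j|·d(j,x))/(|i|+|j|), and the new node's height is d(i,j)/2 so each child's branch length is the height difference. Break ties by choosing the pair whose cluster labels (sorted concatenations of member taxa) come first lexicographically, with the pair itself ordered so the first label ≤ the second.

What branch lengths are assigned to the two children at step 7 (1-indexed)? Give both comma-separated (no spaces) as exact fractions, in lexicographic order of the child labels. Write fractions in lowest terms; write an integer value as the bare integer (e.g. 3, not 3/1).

iteration 1: select E,G (d=1); attach at lengths (1/2, 1/2); label the merged cluster EG
  updated: d(EG,F)=19/2, d(EG,I)=39/2, d(EG,L)=39/2, d(EG,R)=8, d(EG,U)=20, d(EG,V)=11/2
iteration 2: select F,L (d=2); attach at lengths (1, 1); label the merged cluster FL
  updated: d(EG,FL)=29/2, d(FL,I)=19, d(FL,R)=19/2, d(FL,U)=21/2, d(FL,V)=25/2
iteration 3: select I,R (d=3); attach at lengths (3/2, 3/2); label the merged cluster IR
  updated: d(EG,IR)=55/4, d(FL,IR)=57/4, d(IR,U)=20, d(IR,V)=39/2
iteration 4: select EG,V (d=11/2); attach at lengths (9/4, 11/4); label the merged cluster EGV
  updated: d(EGV,FL)=83/6, d(EGV,IR)=47/3, d(EGV,U)=22
iteration 5: select FL,U (d=21/2); attach at lengths (17/4, 21/4); label the merged cluster FLU
  updated: d(EGV,FLU)=149/9, d(FLU,IR)=97/6
iteration 6: select EGV,IR (d=47/3); attach at lengths (61/12, 19/3); label the merged cluster EGIRV
  updated: d(EGIRV,FLU)=82/5
iteration 7: select EGIRV,FLU (d=82/5); attach at lengths (11/30, 59/20); label the merged cluster EFGILRUV
final tree: ((((E:1/2,G:1/2):9/4,V:11/4):61/12,(I:3/2,R:3/2):19/3):11/30,((F:1,L:1):17/4,U:21/4):59/20)
total length: 1057/30

11/30,59/20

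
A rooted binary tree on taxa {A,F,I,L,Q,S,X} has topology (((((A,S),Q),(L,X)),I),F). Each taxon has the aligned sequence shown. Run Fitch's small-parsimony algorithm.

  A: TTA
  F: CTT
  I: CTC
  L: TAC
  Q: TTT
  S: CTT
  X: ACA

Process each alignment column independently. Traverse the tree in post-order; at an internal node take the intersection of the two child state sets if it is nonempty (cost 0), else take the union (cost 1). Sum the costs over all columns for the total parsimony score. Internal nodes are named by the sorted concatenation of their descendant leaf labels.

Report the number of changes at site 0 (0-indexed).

3

site 0, node AS: A={T} ∪ S={C} → {C,T} (+1)
site 0, node AQS: AS={C,T} ∩ Q={T} → {T} (+0)
site 0, node LX: L={T} ∪ X={A} → {A,T} (+1)
site 0, node ALQSX: AQS={T} ∩ LX={A,T} → {T} (+0)
site 0, node AILQSX: ALQSX={T} ∪ I={C} → {C,T} (+1)
site 0, node AFILQSX: AILQSX={C,T} ∩ F={C} → {C} (+0)
site 1, node AS: A={T} ∩ S={T} → {T} (+0)
site 1, node AQS: AS={T} ∩ Q={T} → {T} (+0)
site 1, node LX: L={A} ∪ X={C} → {A,C} (+1)
site 1, node ALQSX: AQS={T} ∪ LX={A,C} → {A,C,T} (+1)
site 1, node AILQSX: ALQSX={A,C,T} ∩ I={T} → {T} (+0)
site 1, node AFILQSX: AILQSX={T} ∩ F={T} → {T} (+0)
site 2, node AS: A={A} ∪ S={T} → {A,T} (+1)
site 2, node AQS: AS={A,T} ∩ Q={T} → {T} (+0)
site 2, node LX: L={C} ∪ X={A} → {A,C} (+1)
site 2, node ALQSX: AQS={T} ∪ LX={A,C} → {A,C,T} (+1)
site 2, node AILQSX: ALQSX={A,C,T} ∩ I={C} → {C} (+0)
site 2, node AFILQSX: AILQSX={C} ∪ F={T} → {C,T} (+1)
per-site changes: [3, 2, 4]; total = 9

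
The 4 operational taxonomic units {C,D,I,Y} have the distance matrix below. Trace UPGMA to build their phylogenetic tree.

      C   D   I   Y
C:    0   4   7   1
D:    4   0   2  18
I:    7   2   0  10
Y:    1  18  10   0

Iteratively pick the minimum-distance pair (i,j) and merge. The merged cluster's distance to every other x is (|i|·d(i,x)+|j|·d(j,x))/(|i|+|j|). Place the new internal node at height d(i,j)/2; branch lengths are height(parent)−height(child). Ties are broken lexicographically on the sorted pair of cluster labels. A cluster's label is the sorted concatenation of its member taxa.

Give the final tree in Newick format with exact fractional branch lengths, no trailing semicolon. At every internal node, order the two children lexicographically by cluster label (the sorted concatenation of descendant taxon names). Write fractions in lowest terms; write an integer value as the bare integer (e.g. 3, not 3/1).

iteration 1: select C,Y (d=1); attach at lengths (1/2, 1/2); label the merged cluster CY
  updated: d(CY,D)=11, d(CY,I)=17/2
iteration 2: select D,I (d=2); attach at lengths (1, 1); label the merged cluster DI
  updated: d(CY,DI)=39/4
iteration 3: select CY,DI (d=39/4); attach at lengths (35/8, 31/8); label the merged cluster CDIY
final tree: ((C:1/2,Y:1/2):35/8,(D:1,I:1):31/8)
total length: 45/4

((C:1/2,Y:1/2):35/8,(D:1,I:1):31/8)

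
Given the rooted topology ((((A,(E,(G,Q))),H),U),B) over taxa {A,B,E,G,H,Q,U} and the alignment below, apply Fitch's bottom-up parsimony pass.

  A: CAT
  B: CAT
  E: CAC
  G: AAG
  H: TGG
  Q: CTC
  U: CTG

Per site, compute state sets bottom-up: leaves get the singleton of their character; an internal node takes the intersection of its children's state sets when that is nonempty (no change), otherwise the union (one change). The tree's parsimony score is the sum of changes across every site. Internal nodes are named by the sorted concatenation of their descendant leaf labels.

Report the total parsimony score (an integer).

9

GQ@0: {A} ∪ {C} = {A,C} (union, +1)
EGQ@0: {C} ∩ {A,C} = {C} (intersection, +0)
AEGQ@0: {C} ∩ {C} = {C} (intersection, +0)
AEGHQ@0: {C} ∪ {T} = {C,T} (union, +1)
AEGHQU@0: {C,T} ∩ {C} = {C} (intersection, +0)
ABEGHQU@0: {C} ∩ {C} = {C} (intersection, +0)
GQ@1: {A} ∪ {T} = {A,T} (union, +1)
EGQ@1: {A} ∩ {A,T} = {A} (intersection, +0)
AEGQ@1: {A} ∩ {A} = {A} (intersection, +0)
AEGHQ@1: {A} ∪ {G} = {A,G} (union, +1)
AEGHQU@1: {A,G} ∪ {T} = {A,G,T} (union, +1)
ABEGHQU@1: {A,G,T} ∩ {A} = {A} (intersection, +0)
GQ@2: {G} ∪ {C} = {C,G} (union, +1)
EGQ@2: {C} ∩ {C,G} = {C} (intersection, +0)
AEGQ@2: {T} ∪ {C} = {C,T} (union, +1)
AEGHQ@2: {C,T} ∪ {G} = {C,G,T} (union, +1)
AEGHQU@2: {C,G,T} ∩ {G} = {G} (intersection, +0)
ABEGHQU@2: {G} ∪ {T} = {G,T} (union, +1)
per-site changes: [2, 3, 4]; total = 9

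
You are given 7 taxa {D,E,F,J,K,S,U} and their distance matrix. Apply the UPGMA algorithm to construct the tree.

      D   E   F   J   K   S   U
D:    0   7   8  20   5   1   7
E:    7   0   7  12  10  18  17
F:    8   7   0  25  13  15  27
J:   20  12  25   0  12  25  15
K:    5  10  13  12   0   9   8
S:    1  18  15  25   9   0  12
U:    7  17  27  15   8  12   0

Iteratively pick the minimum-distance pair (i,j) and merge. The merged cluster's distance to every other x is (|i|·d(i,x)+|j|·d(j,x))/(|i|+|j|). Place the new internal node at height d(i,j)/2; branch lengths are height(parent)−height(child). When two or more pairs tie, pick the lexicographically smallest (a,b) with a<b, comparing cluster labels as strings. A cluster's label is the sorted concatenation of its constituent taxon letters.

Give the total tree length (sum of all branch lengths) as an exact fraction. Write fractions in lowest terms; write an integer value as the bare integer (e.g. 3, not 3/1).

1793/48

iteration 1: select D,S (d=1); attach at lengths (1/2, 1/2); label the merged cluster DS
  updated: d(DS,E)=25/2, d(DS,F)=23/2, d(DS,J)=45/2, d(DS,K)=7, d(DS,U)=19/2
iteration 2: select DS,K (d=7); attach at lengths (3, 7/2); label the merged cluster DKS
  updated: d(DKS,E)=35/3, d(DKS,F)=12, d(DKS,J)=19, d(DKS,U)=9
iteration 3: select E,F (d=7); attach at lengths (7/2, 7/2); label the merged cluster EF
  updated: d(DKS,EF)=71/6, d(EF,J)=37/2, d(EF,U)=22
iteration 4: select DKS,U (d=9); attach at lengths (1, 9/2); label the merged cluster DKSU
  updated: d(DKSU,EF)=115/8, d(DKSU,J)=18
iteration 5: select DKSU,EF (d=115/8); attach at lengths (43/16, 59/16); label the merged cluster DEFKSU
  updated: d(DEFKSU,J)=109/6
iteration 6: select DEFKSU,J (d=109/6); attach at lengths (91/48, 109/12); label the merged cluster DEFJKSU
final tree: (((((D:1/2,S:1/2):3,K:7/2):1,U:9/2):43/16,(E:7/2,F:7/2):59/16):91/48,J:109/12)
total length: 1793/48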